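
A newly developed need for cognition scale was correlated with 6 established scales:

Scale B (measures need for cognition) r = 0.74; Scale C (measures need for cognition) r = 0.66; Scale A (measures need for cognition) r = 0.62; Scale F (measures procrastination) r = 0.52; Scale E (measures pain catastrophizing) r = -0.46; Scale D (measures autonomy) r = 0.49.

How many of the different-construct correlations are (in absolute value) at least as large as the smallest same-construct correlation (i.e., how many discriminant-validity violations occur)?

Convergent (same construct = need for cognition): Scale B, Scale C, Scale A.
Smallest convergent = 0.62. Discriminant |r|: 0.52, 0.46, 0.49; count ≥ 0.62 → 0.

0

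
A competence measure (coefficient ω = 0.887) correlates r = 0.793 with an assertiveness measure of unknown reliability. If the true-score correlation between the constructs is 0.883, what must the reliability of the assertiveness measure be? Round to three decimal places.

r_true = r_obs / √(r_xx · r_yy) ⇒ 0.883 = 0.793 / √(0.887 · r_yy).
√(0.887 · r_yy) = 0.793 / 0.883 = 0.8981; 0.887 · r_yy = 0.8066; r_yy = 0.8066 / 0.887 ≈ 0.909.

0.909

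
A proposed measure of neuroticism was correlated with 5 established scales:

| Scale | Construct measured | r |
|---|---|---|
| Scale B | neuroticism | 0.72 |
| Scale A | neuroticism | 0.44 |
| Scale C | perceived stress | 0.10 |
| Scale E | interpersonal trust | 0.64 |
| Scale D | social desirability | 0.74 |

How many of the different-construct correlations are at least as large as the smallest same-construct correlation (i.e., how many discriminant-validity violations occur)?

Convergent (same construct = neuroticism): Scale B, Scale A.
Smallest convergent = 0.44. Discriminant values: 0.10, 0.64, 0.74; count ≥ 0.44 → 2.

2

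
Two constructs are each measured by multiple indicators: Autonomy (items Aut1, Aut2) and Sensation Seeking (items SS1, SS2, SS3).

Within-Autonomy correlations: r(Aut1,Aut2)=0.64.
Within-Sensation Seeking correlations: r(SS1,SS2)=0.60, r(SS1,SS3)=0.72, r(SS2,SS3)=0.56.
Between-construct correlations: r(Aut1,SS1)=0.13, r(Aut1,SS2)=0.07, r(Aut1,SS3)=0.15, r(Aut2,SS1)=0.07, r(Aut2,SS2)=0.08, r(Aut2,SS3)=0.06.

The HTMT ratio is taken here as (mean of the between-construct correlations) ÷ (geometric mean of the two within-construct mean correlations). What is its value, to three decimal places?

Between-construct mean = 0.56/6 = 0.0933.
Mean within-Aut = 0.64/1 = 0.6400; mean within-SS = 1.88/3 = 0.6267.
Geometric mean = √(0.6400 × 0.6267) = 0.6333.
HTMT = 0.0933 / 0.6333 = 0.147.

0.147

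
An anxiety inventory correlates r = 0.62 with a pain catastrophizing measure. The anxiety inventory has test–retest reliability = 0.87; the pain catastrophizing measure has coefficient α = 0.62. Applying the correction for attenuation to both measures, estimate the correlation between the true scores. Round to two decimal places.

r_true = r_obs / √(r_xx · r_yy) = 0.62 / √(0.87 × 0.62) = 0.62 / √0.5394 = 0.62 / 0.7344 ≈ 0.84.

0.84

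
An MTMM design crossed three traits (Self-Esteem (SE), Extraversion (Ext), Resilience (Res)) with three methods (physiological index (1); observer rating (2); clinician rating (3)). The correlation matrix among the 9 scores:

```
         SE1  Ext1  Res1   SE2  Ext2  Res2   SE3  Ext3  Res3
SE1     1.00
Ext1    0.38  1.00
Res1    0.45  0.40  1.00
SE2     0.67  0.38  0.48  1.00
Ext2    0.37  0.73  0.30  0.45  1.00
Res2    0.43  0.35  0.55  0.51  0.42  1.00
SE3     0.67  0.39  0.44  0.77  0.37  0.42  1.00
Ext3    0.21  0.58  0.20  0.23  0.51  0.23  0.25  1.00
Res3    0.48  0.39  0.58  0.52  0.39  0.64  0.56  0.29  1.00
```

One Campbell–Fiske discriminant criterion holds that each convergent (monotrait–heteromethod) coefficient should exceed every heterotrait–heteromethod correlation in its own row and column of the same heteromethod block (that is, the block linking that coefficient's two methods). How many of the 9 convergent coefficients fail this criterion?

0

Checking each validity diagonal entry against its comparison values:
SE (methods 1·2): 0.67 vs {0.37, 0.38, 0.43, 0.48} → pass.
SE (methods 1·3): 0.67 vs {0.21, 0.39, 0.48, 0.44} → pass.
SE (methods 2·3): 0.77 vs {0.23, 0.37, 0.52, 0.42} → pass.
Ext (methods 1·2): 0.73 vs {0.38, 0.37, 0.35, 0.30} → pass.
Ext (methods 1·3): 0.58 vs {0.39, 0.21, 0.39, 0.20} → pass.
Ext (methods 2·3): 0.51 vs {0.37, 0.23, 0.39, 0.23} → pass.
Res (methods 1·2): 0.55 vs {0.48, 0.43, 0.30, 0.35} → pass.
Res (methods 1·3): 0.58 vs {0.44, 0.48, 0.20, 0.39} → pass.
Res (methods 2·3): 0.64 vs {0.42, 0.52, 0.23, 0.39} → pass.
0 of 9 fail.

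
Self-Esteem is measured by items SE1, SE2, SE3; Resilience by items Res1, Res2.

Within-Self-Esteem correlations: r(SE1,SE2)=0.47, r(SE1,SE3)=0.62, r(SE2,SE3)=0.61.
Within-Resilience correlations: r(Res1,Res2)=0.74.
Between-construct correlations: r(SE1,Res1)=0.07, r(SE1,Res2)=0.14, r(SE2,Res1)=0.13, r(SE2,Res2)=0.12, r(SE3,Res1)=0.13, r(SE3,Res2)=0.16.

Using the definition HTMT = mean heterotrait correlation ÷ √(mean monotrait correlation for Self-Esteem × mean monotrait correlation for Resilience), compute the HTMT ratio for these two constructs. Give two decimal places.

Mean heterotrait r = 0.75/6 = 0.1250.
Mean within-SE = 1.70/3 = 0.5667; mean within-Res = 0.74/1 = 0.7400.
Geometric mean = √(0.5667 × 0.7400) = 0.6476.
HTMT = 0.1250 / 0.6476 = 0.19.

0.19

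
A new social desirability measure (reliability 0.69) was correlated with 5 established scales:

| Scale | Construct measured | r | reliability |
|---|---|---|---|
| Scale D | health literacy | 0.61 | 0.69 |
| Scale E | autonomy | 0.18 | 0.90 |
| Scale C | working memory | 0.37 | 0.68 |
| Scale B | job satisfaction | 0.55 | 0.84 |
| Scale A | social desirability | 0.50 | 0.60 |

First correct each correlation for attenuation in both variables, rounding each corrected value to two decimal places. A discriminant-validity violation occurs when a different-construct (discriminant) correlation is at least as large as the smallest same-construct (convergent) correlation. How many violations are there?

1

Disattenuated r (r / √(r_scale · r_new)):
  Scale D (disc): 0.61 / √(0.69·0.69) = 0.88
  Scale E (disc): 0.18 / √(0.90·0.69) = 0.23
  Scale C (disc): 0.37 / √(0.68·0.69) = 0.54
  Scale B (disc): 0.55 / √(0.84·0.69) = 0.72
  Scale A (conv): 0.50 / √(0.60·0.69) = 0.78
Smallest convergent = 0.78. Discriminant values: 0.88, 0.23, 0.54, 0.72; count ≥ 0.78 → 1.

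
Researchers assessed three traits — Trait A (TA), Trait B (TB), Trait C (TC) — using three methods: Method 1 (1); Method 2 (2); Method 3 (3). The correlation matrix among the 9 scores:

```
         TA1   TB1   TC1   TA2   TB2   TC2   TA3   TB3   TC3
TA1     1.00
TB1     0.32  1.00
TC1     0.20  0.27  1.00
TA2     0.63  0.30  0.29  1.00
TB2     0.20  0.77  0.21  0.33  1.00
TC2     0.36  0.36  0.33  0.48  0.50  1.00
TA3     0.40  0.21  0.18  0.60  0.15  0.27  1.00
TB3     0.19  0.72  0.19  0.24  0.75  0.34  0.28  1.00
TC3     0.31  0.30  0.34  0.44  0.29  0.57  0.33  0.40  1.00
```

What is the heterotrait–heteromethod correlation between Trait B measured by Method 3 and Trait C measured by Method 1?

0.19

Different traits and methods: r(TB3, TC1) = 0.19.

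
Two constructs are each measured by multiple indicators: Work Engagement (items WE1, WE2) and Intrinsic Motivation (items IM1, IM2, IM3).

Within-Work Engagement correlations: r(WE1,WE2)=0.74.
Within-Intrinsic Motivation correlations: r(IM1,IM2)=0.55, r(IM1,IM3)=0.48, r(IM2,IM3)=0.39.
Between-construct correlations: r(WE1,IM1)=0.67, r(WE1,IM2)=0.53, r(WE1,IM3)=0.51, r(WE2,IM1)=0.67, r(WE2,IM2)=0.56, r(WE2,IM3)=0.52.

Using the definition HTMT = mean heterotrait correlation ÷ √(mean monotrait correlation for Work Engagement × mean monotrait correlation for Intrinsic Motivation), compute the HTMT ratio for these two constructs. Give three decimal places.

Between-construct mean = 3.46/6 = 0.5767.
Mean within-WE = 0.74/1 = 0.7400; mean within-IM = 1.42/3 = 0.4733.
Geometric mean = √(0.7400 × 0.4733) = 0.5918.
HTMT = 0.5767 / 0.5918 = 0.974.

0.974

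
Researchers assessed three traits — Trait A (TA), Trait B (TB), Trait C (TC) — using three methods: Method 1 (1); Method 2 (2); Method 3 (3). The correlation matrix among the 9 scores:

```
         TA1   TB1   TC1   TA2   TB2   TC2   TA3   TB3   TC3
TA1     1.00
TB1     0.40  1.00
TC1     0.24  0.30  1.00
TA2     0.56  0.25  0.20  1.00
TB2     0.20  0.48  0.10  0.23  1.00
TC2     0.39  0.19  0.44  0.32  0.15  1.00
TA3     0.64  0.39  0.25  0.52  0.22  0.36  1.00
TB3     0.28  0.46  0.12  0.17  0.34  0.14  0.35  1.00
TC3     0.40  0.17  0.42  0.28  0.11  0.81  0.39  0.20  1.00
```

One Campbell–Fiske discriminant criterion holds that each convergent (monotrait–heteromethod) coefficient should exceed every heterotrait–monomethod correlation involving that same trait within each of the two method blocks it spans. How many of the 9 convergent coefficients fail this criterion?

1

Each convergent coefficient versus the relevant comparison correlations:
TA (methods 1·2): 0.56 vs {0.40, 0.23, 0.24, 0.32} → pass.
TA (methods 1·3): 0.64 vs {0.40, 0.35, 0.24, 0.39} → pass.
TA (methods 2·3): 0.52 vs {0.23, 0.35, 0.32, 0.39} → pass.
TB (methods 1·2): 0.48 vs {0.40, 0.23, 0.30, 0.15} → pass.
TB (methods 1·3): 0.46 vs {0.40, 0.35, 0.30, 0.20} → pass.
TB (methods 2·3): 0.34 vs {0.23, 0.35, 0.15, 0.20} → fail.
TC (methods 1·2): 0.44 vs {0.24, 0.32, 0.30, 0.15} → pass.
TC (methods 1·3): 0.42 vs {0.24, 0.39, 0.30, 0.20} → pass.
TC (methods 2·3): 0.81 vs {0.32, 0.39, 0.15, 0.20} → pass.
1 of 9 fail.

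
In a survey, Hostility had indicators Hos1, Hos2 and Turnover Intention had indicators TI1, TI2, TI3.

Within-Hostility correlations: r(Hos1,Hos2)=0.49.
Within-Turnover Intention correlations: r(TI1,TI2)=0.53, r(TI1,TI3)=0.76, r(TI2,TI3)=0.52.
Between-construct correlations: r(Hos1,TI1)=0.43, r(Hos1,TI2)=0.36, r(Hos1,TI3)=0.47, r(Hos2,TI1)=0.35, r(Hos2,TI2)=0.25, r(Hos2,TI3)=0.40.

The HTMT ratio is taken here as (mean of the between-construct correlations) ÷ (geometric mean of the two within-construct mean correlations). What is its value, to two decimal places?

Mean between = 2.26/6 = 0.3767.
Mean within-Hos = 0.49/1 = 0.4900; mean within-TI = 1.81/3 = 0.6033.
Geometric mean = √(0.4900 × 0.6033) = 0.5437.
HTMT = 0.3767 / 0.5437 = 0.69.

0.69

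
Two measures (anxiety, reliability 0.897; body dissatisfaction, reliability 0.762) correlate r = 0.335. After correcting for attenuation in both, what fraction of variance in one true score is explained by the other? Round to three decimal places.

0.164

Disattenuated r = 0.335 / √(0.897 × 0.762) = 0.335 / 0.8267 = 0.4052.
Shared true-score variance = 0.4052² = 0.1642 ≈ 0.164.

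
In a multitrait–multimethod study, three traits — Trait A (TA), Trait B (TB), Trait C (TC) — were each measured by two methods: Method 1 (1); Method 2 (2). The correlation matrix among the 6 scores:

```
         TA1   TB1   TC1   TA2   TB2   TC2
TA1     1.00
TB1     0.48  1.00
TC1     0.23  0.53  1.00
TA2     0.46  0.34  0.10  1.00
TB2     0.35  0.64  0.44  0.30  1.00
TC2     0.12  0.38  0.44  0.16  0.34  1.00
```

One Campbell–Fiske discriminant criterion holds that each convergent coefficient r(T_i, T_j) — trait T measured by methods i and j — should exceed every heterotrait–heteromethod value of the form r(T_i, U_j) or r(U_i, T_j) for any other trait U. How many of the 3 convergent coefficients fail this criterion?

1

Convergent coefficients and their comparison sets:
TA (methods 1·2): 0.46 vs {0.35, 0.34, 0.12, 0.10} → pass.
TB (methods 1·2): 0.64 vs {0.34, 0.35, 0.38, 0.44} → pass.
TC (methods 1·2): 0.44 vs {0.10, 0.12, 0.44, 0.38} → fail.
1 of 3 fail.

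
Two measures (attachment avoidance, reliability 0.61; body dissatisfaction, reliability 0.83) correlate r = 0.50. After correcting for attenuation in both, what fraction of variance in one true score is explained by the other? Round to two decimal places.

Disattenuated r = 0.50 / √(0.61 × 0.83) = 0.50 / 0.7115 = 0.7027.
Shared true-score variance = 0.7027² = 0.4938 ≈ 0.49.

0.49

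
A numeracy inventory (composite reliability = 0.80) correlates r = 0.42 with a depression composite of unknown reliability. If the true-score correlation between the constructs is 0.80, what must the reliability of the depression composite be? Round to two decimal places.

0.34

r_true = r_obs / √(r_xx · r_yy) ⇒ 0.80 = 0.42 / √(0.80 · r_yy).
√(0.80 · r_yy) = 0.42 / 0.80 = 0.5250; 0.80 · r_yy = 0.2756; r_yy = 0.2756 / 0.80 ≈ 0.34.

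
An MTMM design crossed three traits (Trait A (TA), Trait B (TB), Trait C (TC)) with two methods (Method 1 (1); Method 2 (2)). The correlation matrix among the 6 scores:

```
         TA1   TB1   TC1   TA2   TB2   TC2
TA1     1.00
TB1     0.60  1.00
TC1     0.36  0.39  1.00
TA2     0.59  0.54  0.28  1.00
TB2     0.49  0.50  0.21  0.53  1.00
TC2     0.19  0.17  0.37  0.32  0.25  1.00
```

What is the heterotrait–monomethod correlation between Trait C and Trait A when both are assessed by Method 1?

Different traits, same method: r(TC1, TA1) = 0.36.

0.36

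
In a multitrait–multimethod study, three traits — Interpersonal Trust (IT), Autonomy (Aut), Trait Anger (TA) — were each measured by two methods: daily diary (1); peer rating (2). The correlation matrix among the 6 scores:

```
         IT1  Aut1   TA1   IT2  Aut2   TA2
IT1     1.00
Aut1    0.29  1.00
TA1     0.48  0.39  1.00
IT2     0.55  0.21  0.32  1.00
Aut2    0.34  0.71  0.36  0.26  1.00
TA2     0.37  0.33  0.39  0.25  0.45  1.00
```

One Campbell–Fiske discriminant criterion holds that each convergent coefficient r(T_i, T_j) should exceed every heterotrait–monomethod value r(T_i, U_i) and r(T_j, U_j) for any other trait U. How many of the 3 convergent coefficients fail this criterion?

1

Checking each validity diagonal entry against its comparison values:
IT (methods 1·2): 0.55 vs {0.29, 0.26, 0.48, 0.25} → pass.
Aut (methods 1·2): 0.71 vs {0.29, 0.26, 0.39, 0.45} → pass.
TA (methods 1·2): 0.39 vs {0.48, 0.25, 0.39, 0.45} → fail.
1 of 3 fail.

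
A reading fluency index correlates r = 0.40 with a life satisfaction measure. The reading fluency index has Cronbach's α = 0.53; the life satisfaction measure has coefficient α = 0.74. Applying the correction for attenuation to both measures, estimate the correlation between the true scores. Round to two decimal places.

r_true = r_obs / √(r_xx · r_yy) = 0.40 / √(0.53 × 0.74) = 0.40 / √0.3922 = 0.40 / 0.6263 ≈ 0.64.

0.64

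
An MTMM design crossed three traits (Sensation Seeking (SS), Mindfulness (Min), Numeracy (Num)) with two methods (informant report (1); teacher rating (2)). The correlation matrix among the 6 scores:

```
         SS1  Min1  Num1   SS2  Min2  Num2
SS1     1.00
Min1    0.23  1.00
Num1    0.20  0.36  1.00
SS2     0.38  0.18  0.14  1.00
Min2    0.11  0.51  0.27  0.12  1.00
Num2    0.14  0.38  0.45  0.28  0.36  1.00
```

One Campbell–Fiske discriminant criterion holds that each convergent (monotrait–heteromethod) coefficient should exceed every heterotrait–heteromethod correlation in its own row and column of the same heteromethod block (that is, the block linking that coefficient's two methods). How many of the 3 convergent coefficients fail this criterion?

0

Each convergent coefficient versus the relevant comparison correlations:
SS (methods 1·2): 0.38 vs {0.11, 0.18, 0.14, 0.14} → pass.
Min (methods 1·2): 0.51 vs {0.18, 0.11, 0.38, 0.27} → pass.
Num (methods 1·2): 0.45 vs {0.14, 0.14, 0.27, 0.38} → pass.
0 of 3 fail.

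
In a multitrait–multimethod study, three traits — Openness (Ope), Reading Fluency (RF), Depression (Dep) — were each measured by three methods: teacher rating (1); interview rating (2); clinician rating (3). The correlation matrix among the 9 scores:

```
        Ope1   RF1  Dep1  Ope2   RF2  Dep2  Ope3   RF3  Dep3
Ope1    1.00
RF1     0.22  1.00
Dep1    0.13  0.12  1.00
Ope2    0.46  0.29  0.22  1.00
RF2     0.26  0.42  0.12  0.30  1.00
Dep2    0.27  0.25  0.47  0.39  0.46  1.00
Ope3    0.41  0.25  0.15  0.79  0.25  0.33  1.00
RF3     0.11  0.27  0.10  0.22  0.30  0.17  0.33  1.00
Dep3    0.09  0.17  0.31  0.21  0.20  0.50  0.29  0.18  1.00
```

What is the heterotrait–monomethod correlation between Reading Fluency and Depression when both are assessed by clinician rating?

0.18

Different traits, same method: r(RF3, Dep3) = 0.18.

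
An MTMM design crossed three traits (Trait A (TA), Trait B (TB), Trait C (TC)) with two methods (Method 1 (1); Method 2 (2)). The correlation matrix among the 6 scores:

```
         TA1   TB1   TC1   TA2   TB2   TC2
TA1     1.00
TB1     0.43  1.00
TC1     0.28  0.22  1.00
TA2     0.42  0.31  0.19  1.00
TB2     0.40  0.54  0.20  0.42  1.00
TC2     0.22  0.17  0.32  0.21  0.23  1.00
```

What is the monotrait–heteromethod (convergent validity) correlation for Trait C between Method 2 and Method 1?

0.32

Same trait (TC), different methods: r(TC2, TC1) = 0.32.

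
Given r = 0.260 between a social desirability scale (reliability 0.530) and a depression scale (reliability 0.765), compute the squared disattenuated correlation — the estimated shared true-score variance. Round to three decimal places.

0.167

Disattenuated r = 0.260 / √(0.530 × 0.765) = 0.260 / 0.6367 = 0.4084.
Shared true-score variance = 0.4084² = 0.1668 ≈ 0.167.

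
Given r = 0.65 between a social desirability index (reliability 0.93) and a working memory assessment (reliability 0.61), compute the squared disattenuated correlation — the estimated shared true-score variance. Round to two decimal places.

Disattenuated r = 0.65 / √(0.93 × 0.61) = 0.65 / 0.7532 = 0.8630.
Shared true-score variance = 0.8630² = 0.7448 ≈ 0.74.

0.74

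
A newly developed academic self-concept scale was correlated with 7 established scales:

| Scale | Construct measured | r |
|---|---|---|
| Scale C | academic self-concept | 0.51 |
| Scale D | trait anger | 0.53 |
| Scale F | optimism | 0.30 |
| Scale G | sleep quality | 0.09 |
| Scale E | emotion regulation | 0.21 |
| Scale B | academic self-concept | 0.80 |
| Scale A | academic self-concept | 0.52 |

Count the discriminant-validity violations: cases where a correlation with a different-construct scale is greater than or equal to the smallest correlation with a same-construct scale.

1

Convergent (same construct = academic self-concept): Scale C, Scale B, Scale A.
Smallest convergent = 0.51. Discriminant values: 0.53, 0.30, 0.09, 0.21; count ≥ 0.51 → 1.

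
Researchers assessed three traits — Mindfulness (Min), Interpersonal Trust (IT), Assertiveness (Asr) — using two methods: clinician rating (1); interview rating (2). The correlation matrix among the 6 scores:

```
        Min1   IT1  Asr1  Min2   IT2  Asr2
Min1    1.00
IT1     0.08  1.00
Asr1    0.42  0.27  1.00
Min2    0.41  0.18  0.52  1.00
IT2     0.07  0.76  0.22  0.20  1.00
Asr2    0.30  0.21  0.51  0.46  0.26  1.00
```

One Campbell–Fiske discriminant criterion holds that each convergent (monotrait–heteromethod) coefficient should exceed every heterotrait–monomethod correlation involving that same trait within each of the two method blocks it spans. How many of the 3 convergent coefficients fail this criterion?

1

Convergent coefficients and their comparison sets:
Min (methods 1·2): 0.41 vs {0.08, 0.20, 0.42, 0.46} → fail.
IT (methods 1·2): 0.76 vs {0.08, 0.20, 0.27, 0.26} → pass.
Asr (methods 1·2): 0.51 vs {0.42, 0.46, 0.27, 0.26} → pass.
1 of 3 fail.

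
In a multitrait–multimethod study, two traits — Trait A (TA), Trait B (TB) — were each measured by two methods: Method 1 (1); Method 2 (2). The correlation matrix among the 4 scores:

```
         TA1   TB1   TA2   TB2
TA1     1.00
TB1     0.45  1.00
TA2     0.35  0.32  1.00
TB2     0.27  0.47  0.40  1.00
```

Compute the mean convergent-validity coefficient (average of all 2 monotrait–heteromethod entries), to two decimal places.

0.41

Convergent values: 0.35, 0.47; mean = 0.82/2 = 0.41.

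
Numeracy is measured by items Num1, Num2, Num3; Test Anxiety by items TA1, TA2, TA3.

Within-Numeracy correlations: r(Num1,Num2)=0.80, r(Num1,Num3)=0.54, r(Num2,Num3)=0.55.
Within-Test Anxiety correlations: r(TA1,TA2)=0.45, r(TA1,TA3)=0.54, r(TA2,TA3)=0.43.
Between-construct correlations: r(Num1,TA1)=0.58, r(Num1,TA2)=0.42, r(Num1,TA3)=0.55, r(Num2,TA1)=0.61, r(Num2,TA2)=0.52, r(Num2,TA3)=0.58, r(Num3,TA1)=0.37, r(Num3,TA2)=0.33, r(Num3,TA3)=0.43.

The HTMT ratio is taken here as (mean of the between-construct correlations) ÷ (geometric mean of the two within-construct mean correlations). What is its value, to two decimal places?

0.89

Mean heterotrait r = 4.39/9 = 0.4878.
Mean within-Num = 1.89/3 = 0.6300; mean within-TA = 1.42/3 = 0.4733.
Geometric mean = √(0.6300 × 0.4733) = 0.5461.
HTMT = 0.4878 / 0.5461 = 0.89.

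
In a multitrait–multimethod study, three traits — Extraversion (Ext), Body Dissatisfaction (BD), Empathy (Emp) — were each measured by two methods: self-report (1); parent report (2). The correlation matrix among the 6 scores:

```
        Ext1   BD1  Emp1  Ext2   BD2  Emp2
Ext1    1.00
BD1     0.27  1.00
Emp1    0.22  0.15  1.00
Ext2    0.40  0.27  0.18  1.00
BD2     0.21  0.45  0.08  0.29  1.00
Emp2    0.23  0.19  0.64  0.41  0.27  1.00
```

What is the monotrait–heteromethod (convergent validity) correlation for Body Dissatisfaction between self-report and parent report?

0.45

Same trait (BD), different methods: r(BD1, BD2) = 0.45.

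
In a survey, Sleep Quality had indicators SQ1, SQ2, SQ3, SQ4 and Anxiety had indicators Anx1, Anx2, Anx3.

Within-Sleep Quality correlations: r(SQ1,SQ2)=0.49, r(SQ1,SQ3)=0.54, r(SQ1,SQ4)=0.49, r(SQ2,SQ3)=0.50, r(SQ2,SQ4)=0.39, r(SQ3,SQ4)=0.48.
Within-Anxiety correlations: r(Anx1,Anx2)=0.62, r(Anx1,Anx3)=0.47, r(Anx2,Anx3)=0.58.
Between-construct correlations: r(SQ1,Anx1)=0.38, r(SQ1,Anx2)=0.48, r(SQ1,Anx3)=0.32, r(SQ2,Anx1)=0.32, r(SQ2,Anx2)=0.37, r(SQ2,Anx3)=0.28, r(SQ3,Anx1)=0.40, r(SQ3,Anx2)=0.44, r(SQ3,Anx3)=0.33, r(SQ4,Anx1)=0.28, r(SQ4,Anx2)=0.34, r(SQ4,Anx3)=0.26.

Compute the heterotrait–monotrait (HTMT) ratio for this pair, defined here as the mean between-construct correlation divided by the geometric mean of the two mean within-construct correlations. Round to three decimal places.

Mean between = 4.20/12 = 0.3500.
Mean within-SQ = 2.89/6 = 0.4817; mean within-Anx = 1.67/3 = 0.5567.
Geometric mean = √(0.4817 × 0.5567) = 0.5178.
HTMT = 0.3500 / 0.5178 = 0.676.

0.676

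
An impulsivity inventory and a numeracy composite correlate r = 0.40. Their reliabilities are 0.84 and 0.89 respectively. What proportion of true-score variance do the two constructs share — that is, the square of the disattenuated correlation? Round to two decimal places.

Disattenuated r = 0.40 / √(0.84 × 0.89) = 0.40 / 0.8646 = 0.4626.
Shared true-score variance = 0.4626² = 0.2140 ≈ 0.21.

0.21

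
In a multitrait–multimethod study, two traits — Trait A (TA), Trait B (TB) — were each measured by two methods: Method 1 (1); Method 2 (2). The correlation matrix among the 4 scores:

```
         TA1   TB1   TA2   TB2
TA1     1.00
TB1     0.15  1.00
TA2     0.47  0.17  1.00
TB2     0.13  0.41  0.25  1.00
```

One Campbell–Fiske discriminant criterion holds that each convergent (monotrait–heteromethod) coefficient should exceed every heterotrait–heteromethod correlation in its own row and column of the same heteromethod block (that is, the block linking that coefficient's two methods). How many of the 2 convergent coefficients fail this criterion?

0

Checking each validity diagonal entry against its comparison values:
TA (methods 1·2): 0.47 vs {0.13, 0.17} → pass.
TB (methods 1·2): 0.41 vs {0.17, 0.13} → pass.
0 of 2 fail.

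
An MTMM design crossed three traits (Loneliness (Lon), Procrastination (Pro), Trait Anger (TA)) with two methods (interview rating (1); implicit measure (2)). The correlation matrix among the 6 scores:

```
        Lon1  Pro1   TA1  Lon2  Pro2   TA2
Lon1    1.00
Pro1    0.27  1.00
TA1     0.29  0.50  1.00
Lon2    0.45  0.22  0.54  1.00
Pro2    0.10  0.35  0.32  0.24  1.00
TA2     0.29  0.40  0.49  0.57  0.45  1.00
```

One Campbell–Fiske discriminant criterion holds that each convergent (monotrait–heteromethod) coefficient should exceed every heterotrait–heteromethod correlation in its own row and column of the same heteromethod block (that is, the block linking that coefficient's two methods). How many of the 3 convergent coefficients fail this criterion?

3

Checking each validity diagonal entry against its comparison values:
Lon (methods 1·2): 0.45 vs {0.10, 0.22, 0.29, 0.54} → fail.
Pro (methods 1·2): 0.35 vs {0.22, 0.10, 0.40, 0.32} → fail.
TA (methods 1·2): 0.49 vs {0.54, 0.29, 0.32, 0.40} → fail.
3 of 3 fail.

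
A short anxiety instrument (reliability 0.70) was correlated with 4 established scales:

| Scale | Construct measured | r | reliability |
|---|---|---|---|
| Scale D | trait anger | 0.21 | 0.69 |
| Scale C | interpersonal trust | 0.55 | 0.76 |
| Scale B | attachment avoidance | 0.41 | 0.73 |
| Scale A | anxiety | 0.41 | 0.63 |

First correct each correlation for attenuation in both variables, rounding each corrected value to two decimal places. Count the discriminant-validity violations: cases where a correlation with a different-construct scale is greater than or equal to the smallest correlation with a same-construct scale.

1

Disattenuated r (r / √(r_scale · r_new)):
  Scale D (disc): 0.21 / √(0.69·0.70) = 0.30
  Scale C (disc): 0.55 / √(0.76·0.70) = 0.75
  Scale B (disc): 0.41 / √(0.73·0.70) = 0.57
  Scale A (conv): 0.41 / √(0.63·0.70) = 0.62
Smallest convergent = 0.62. Discriminant values: 0.30, 0.75, 0.57; count ≥ 0.62 → 1.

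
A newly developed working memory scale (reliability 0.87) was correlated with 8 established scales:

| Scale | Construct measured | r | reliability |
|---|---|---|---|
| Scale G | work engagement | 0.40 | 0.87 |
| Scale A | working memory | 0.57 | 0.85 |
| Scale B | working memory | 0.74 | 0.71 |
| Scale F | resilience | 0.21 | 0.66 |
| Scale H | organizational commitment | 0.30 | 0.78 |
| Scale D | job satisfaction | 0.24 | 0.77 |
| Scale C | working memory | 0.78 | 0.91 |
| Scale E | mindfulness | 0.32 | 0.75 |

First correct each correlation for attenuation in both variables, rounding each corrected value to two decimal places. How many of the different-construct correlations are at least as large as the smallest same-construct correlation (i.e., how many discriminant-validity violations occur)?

Disattenuated r (r / √(r_scale · r_new)):
  Scale G (disc): 0.40 / √(0.87·0.87) = 0.46
  Scale A (conv): 0.57 / √(0.85·0.87) = 0.66
  Scale B (conv): 0.74 / √(0.71·0.87) = 0.94
  Scale F (disc): 0.21 / √(0.66·0.87) = 0.28
  Scale H (disc): 0.30 / √(0.78·0.87) = 0.36
  Scale D (disc): 0.24 / √(0.77·0.87) = 0.29
  Scale C (conv): 0.78 / √(0.91·0.87) = 0.88
  Scale E (disc): 0.32 / √(0.75·0.87) = 0.40
Smallest convergent = 0.66. Discriminant values: 0.46, 0.28, 0.36, 0.29, 0.40; count ≥ 0.66 → 0.

0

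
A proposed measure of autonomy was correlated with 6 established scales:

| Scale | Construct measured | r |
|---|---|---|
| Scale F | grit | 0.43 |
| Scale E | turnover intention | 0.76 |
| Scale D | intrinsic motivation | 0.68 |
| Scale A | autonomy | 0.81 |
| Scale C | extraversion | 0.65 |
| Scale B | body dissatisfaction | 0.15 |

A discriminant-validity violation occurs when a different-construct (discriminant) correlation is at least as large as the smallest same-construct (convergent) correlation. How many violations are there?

0

Convergent (same construct = autonomy): Scale A.
Smallest convergent = 0.81. Discriminant values: 0.43, 0.76, 0.68, 0.65, 0.15; count ≥ 0.81 → 0.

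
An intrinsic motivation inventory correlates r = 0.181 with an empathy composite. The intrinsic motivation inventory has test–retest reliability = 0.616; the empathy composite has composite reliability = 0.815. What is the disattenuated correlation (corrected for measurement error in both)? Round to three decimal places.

r_true = r_obs / √(r_xx · r_yy) = 0.181 / √(0.616 × 0.815) = 0.181 / √0.502040 = 0.181 / 0.7085 ≈ 0.255.

0.255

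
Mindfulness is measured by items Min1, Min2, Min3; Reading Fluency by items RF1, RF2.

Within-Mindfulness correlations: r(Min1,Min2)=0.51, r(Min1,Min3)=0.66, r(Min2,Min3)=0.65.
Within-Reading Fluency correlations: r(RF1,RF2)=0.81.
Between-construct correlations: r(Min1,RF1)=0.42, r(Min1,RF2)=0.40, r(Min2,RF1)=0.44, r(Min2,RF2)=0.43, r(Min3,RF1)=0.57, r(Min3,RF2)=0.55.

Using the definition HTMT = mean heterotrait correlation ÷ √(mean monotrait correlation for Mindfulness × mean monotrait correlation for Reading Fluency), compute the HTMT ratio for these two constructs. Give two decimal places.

Mean between = 2.81/6 = 0.4683.
Mean within-Min = 1.82/3 = 0.6067; mean within-RF = 0.81/1 = 0.8100.
Geometric mean = √(0.6067 × 0.8100) = 0.7010.
HTMT = 0.4683 / 0.7010 = 0.67.

0.67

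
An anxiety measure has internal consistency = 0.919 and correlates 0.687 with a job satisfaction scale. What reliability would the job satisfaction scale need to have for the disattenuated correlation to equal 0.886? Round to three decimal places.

r_true = r_obs / √(r_xx · r_yy) ⇒ 0.886 = 0.687 / √(0.919 · r_yy).
√(0.919 · r_yy) = 0.687 / 0.886 = 0.7754; 0.919 · r_yy = 0.6012; r_yy = 0.6012 / 0.919 ≈ 0.654.

0.654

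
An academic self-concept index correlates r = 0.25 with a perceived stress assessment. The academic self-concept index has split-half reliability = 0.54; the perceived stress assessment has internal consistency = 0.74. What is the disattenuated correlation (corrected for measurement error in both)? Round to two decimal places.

r_true = r_obs / √(r_xx · r_yy) = 0.25 / √(0.54 × 0.74) = 0.25 / √0.3996 = 0.25 / 0.6321 ≈ 0.40.

0.40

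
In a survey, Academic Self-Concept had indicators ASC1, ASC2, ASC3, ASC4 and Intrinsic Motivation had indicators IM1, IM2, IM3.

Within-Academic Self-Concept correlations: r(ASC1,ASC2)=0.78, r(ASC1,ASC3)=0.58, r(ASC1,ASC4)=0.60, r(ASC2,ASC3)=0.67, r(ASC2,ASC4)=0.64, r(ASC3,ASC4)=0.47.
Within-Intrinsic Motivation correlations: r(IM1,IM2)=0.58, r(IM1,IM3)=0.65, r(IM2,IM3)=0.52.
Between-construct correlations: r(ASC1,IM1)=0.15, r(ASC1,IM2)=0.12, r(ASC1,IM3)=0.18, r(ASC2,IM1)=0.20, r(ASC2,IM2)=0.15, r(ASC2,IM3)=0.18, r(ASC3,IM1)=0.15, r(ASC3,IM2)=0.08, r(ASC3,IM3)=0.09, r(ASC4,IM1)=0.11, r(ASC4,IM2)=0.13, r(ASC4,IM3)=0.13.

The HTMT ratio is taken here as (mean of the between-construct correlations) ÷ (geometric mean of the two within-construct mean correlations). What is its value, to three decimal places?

Mean between = 1.67/12 = 0.1392.
Mean within-ASC = 3.74/6 = 0.6233; mean within-IM = 1.75/3 = 0.5833.
Geometric mean = √(0.6233 × 0.5833) = 0.6030.
HTMT = 0.1392 / 0.6030 = 0.231.

0.231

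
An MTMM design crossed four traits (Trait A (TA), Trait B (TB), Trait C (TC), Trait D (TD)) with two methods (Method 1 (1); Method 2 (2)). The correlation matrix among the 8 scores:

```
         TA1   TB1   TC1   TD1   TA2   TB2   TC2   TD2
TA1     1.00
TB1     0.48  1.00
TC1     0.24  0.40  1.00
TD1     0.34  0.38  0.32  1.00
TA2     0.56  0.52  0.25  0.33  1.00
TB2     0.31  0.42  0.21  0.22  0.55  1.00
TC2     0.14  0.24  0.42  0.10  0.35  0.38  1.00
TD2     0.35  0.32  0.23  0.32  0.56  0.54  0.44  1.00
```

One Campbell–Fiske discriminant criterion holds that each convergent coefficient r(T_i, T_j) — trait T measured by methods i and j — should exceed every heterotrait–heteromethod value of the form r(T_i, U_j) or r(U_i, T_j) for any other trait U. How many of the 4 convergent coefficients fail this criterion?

Each convergent coefficient versus the relevant comparison correlations:
TA (methods 1·2): 0.56 vs {0.31, 0.52, 0.14, 0.25, 0.35, 0.33} → pass.
TB (methods 1·2): 0.42 vs {0.52, 0.31, 0.24, 0.21, 0.32, 0.22} → fail.
TC (methods 1·2): 0.42 vs {0.25, 0.14, 0.21, 0.24, 0.23, 0.10} → pass.
TD (methods 1·2): 0.32 vs {0.33, 0.35, 0.22, 0.32, 0.10, 0.23} → fail.
2 of 4 fail.

2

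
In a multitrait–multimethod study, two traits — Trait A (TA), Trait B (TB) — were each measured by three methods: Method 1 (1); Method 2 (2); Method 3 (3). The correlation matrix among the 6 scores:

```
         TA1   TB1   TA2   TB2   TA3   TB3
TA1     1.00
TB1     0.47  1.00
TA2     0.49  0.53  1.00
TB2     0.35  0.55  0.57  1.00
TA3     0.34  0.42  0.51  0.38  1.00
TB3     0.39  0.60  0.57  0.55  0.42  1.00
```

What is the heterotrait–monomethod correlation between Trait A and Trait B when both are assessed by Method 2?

Different traits, same method: r(TA2, TB2) = 0.57.

0.57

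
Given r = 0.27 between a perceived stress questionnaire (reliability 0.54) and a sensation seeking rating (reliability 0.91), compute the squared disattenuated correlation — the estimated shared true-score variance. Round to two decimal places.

0.15

Disattenuated r = 0.27 / √(0.54 × 0.91) = 0.27 / 0.7010 = 0.3852.
Shared true-score variance = 0.3852² = 0.1484 ≈ 0.15.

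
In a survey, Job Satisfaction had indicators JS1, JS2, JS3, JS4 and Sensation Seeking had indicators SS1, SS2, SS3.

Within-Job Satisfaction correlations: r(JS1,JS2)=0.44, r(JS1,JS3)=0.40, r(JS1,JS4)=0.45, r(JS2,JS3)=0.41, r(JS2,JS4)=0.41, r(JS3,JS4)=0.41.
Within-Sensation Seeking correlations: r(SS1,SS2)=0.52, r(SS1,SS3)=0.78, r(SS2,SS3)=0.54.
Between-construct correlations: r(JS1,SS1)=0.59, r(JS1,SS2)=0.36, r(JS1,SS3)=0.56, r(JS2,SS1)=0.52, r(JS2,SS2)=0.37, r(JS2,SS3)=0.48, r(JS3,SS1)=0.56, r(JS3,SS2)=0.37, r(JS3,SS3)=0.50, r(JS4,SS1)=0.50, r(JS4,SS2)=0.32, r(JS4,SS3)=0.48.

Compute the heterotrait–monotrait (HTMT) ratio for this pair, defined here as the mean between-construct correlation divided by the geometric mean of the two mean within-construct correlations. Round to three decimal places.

0.921

Mean heterotrait r = 5.61/12 = 0.4675.
Mean within-JS = 2.52/6 = 0.4200; mean within-SS = 1.84/3 = 0.6133.
Geometric mean = √(0.4200 × 0.6133) = 0.5075.
HTMT = 0.4675 / 0.5075 = 0.921.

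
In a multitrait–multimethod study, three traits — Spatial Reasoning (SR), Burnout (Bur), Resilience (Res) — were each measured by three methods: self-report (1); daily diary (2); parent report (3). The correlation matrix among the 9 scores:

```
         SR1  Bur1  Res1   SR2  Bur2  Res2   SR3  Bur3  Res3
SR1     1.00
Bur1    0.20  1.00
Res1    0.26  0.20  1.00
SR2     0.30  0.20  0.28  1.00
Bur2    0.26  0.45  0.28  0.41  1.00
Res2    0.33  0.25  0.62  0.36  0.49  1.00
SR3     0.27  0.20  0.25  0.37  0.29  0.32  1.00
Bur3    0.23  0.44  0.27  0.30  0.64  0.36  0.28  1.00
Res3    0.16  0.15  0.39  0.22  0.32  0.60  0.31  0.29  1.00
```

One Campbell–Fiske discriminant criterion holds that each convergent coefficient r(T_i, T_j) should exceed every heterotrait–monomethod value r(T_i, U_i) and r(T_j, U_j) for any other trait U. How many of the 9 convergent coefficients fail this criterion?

4

Each convergent coefficient versus the relevant comparison correlations:
SR (methods 1·2): 0.30 vs {0.20, 0.41, 0.26, 0.36} → fail.
SR (methods 1·3): 0.27 vs {0.20, 0.28, 0.26, 0.31} → fail.
SR (methods 2·3): 0.37 vs {0.41, 0.28, 0.36, 0.31} → fail.
Bur (methods 1·2): 0.45 vs {0.20, 0.41, 0.20, 0.49} → fail.
Bur (methods 1·3): 0.44 vs {0.20, 0.28, 0.20, 0.29} → pass.
Bur (methods 2·3): 0.64 vs {0.41, 0.28, 0.49, 0.29} → pass.
Res (methods 1·2): 0.62 vs {0.26, 0.36, 0.20, 0.49} → pass.
Res (methods 1·3): 0.39 vs {0.26, 0.31, 0.20, 0.29} → pass.
Res (methods 2·3): 0.60 vs {0.36, 0.31, 0.49, 0.29} → pass.
4 of 9 fail.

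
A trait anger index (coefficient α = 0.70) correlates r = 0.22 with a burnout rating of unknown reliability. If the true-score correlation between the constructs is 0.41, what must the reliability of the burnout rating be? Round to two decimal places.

0.41

r_true = r_obs / √(r_xx · r_yy) ⇒ 0.41 = 0.22 / √(0.70 · r_yy).
√(0.70 · r_yy) = 0.22 / 0.41 = 0.5366; 0.70 · r_yy = 0.2879; r_yy = 0.2879 / 0.70 ≈ 0.41.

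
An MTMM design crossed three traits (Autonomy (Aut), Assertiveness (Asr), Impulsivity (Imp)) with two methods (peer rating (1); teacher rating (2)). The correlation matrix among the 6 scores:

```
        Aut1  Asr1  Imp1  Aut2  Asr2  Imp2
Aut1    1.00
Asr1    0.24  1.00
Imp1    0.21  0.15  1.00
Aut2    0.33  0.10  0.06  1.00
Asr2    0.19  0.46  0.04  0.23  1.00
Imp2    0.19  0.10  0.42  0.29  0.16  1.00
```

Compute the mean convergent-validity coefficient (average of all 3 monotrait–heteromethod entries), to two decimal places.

Convergent values: 0.33, 0.46, 0.42; mean = 1.21/3 = 0.40.

0.40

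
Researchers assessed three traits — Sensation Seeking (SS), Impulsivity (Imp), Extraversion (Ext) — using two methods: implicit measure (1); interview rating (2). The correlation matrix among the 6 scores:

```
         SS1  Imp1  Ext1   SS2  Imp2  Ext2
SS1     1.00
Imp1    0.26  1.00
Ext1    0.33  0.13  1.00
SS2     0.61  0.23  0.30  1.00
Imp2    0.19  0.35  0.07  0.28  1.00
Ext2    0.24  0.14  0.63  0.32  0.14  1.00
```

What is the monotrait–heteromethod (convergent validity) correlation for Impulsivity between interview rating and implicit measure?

Same trait (Imp), different methods: r(Imp2, Imp1) = 0.35.

0.35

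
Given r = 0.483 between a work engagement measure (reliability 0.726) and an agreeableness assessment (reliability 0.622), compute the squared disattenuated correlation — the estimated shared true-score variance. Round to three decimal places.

Disattenuated r = 0.483 / √(0.726 × 0.622) = 0.483 / 0.6720 = 0.7188.
Shared true-score variance = 0.7188² = 0.5167 ≈ 0.517.

0.517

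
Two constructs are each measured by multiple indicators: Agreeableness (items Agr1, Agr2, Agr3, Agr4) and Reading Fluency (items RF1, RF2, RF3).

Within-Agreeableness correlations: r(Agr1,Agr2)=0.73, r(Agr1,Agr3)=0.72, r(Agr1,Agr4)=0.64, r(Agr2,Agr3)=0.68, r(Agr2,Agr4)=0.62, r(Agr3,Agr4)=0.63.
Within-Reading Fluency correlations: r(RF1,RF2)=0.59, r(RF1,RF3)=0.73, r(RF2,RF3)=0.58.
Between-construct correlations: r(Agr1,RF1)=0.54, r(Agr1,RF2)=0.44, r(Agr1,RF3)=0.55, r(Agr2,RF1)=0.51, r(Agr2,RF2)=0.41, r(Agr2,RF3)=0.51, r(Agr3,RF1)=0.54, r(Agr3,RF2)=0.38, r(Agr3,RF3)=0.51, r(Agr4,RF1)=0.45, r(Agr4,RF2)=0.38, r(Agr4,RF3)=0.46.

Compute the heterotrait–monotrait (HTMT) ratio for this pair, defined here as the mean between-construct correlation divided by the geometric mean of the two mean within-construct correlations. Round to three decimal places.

0.727

Mean between = 5.68/12 = 0.4733.
Mean within-Agr = 4.02/6 = 0.6700; mean within-RF = 1.90/3 = 0.6333.
Geometric mean = √(0.6700 × 0.6333) = 0.6514.
HTMT = 0.4733 / 0.6514 = 0.727.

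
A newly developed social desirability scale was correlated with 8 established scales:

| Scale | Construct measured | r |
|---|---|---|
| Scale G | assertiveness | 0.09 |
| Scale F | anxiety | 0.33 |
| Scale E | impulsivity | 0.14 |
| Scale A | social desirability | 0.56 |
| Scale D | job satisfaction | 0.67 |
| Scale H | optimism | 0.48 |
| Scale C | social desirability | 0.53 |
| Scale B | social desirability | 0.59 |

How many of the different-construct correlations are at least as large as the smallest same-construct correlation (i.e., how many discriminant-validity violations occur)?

Convergent (same construct = social desirability): Scale A, Scale C, Scale B.
Smallest convergent = 0.53. Discriminant values: 0.09, 0.33, 0.14, 0.67, 0.48; count ≥ 0.53 → 1.

1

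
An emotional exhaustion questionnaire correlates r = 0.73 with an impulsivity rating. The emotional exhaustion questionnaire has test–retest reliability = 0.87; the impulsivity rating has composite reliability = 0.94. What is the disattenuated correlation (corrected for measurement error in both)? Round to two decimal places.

0.81

r_true = r_obs / √(r_xx · r_yy) = 0.73 / √(0.87 × 0.94) = 0.73 / √0.8178 = 0.73 / 0.9043 ≈ 0.81.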